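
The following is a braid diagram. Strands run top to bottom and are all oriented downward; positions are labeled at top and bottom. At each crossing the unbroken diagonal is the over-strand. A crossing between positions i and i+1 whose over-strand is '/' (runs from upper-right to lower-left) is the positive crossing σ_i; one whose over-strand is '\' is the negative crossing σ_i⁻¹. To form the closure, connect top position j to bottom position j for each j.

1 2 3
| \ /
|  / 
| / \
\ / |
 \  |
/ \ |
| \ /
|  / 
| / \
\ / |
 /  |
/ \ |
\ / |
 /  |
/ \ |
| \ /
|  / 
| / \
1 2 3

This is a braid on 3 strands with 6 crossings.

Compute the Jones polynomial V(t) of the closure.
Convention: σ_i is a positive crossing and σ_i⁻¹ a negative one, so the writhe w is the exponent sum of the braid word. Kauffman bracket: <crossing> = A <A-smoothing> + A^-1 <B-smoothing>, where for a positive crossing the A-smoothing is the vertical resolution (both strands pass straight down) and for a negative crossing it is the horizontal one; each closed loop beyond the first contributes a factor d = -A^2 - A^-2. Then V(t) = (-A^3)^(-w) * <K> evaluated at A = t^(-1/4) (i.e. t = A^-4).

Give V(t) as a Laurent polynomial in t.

-t^6 + t^5 - t^4 + 2*t^3 - t^2 + t

Derivation:
Reading the diagram top to bottom ('/'-over between positions i,i+1 = s_i, '\'-over = s_i^-1): braid word = s2 s1^-1 s2 s1 s1 s2.
Braid: s2 s1^-1 s2 s1 s1 s2 on 3 strands, 6 crossings.
Writhe w = (#positive) - (#negative) = 5 - 1 = 4.
State-sum expansion of <K>. There are 2^6 = 64 states.
Smooth each crossing (0=||, 1=⌣⌢); contribution A^(Σ sign_k(1-2s_k)) * d^(L-1).
Tabulate the states by total A-exponent and number of loops L (A-exp: L × count):
  A^6: L=2 ×1
  A^4: L=1 ×3, L=3 ×3
  A^2: L=2 ×14, L=4 ×1
  A^0: L=1 ×10, L=3 ×10
  A^-2: L=2 ×13, L=4 ×2
  A^-4: L=3 ×6
  A^-6: L=4 ×1
Each group contributes A^e * Σ count * d^(L-1):
Powers of d = -A^2 - A^-2: d^2 = A^4 + 2 + A^-4; d^3 = -A^6 - 3*A^2 - 3*A^-2 - A^-6.
  A^6 * (d) = -A^8 - A^4
  A^4 * (3 + 3*d^2) = 3*A^8 + 9*A^4 + 3
  A^2 * (14*d + d^3) = -A^8 - 17*A^4 - 17 - A^-4
  A^0 * (10 + 10*d^2) = 10*A^4 + 30 + 10*A^-4
  A^-2 * (13*d + 2*d^3) = -2*A^4 - 19 - 19*A^-4 - 2*A^-8
  A^-4 * (6*d^2) = 6 + 12*A^-4 + 6*A^-8
  A^-6 * (d^3) = -1 - 3*A^-4 - 3*A^-8 - A^-12
Summing the groups: <K> = A^8 - A^4 + 2 - A^-4 + A^-8 - A^-12
Normalise by the writhe: (-A^3)^(-w) = (-A^3)^(-4) = A^-12, so f(A) = A^-12 * <K> = A^-4 - A^-8 + 2*A^-12 - A^-16 + A^-20 - A^-24.
Substitute A = t^(-1/4), i.e. A^e → t^(-e/4): V(t) = -t^6 + t^5 - t^4 + 2*t^3 - t^2 + t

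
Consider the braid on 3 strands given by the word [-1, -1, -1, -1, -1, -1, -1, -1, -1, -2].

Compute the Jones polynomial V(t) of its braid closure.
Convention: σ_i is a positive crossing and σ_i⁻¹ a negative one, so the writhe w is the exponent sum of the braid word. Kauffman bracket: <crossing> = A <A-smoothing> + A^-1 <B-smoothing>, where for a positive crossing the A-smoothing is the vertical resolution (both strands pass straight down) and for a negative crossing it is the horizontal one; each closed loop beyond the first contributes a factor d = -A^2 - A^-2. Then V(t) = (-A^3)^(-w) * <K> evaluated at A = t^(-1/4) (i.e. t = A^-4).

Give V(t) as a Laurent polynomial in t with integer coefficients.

t^-4 + t^-6 - t^-7 + t^-8 - t^-9 + t^-10 - t^-11 + t^-12 - t^-13

Derivation:
The presented braid s1^-1 s1^-1 s1^-1 s1^-1 s1^-1 s1^-1 s1^-1 s1^-1 s1^-1 s2^-1 on 3 strands reduces by inverse Markov moves (closure unchanged at each step):
  Destabilize: the word has the form β·s2^-1 where s2^-1 occurs only as the final letter (β ∈ B_2); drop it and the last strand → 2 strands.
Reduced to β = s1^-1 s1^-1 s1^-1 s1^-1 s1^-1 s1^-1 s1^-1 s1^-1 s1^-1 on 2 strands, 9 crossings.
Compute on β:
Braid: s1^-1 s1^-1 s1^-1 s1^-1 s1^-1 s1^-1 s1^-1 s1^-1 s1^-1 on 2 strands, 9 crossings.
Writhe w = (#positive) - (#negative) = 0 - 9 = -9.
Enumerate smoothing states for the bracket polynomial. There are 2^9 = 512 states.
Smooth each crossing (0=||, 1=⌣⌢); contribution A^(Σ sign_k(1-2s_k)) * d^(L-1).
Tabulate the states by total A-exponent and number of loops L (A-exp: L × count):
  A^9: L=9 ×1
  A^7: L=8 ×9
  A^5: L=7 ×36
  A^3: L=6 ×84
  A^1: L=5 ×126
  A^-1: L=4 ×126
  A^-3: L=3 ×84
  A^-5: L=2 ×36
  A^-7: L=1 ×9
  A^-9: L=2 ×1
Each group contributes A^e * Σ count * d^(L-1):
Powers of d = -A^2 - A^-2: d^2 = A^4 + 2 + A^-4; d^3 = -A^6 - 3*A^2 - 3*A^-2 - A^-6; d^4 = A^8 + 4*A^4 + 6 + 4*A^-4 + A^-8; d^5 = -A^10 - 5*A^6 - 10*A^2 - 10*A^-2 - 5*A^-6 - A^-10; d^6 = A^12 + 6*A^8 + 15*A^4 + 20 + 15*A^-4 + 6*A^-8 + A^-12; d^7 = -A^14 - 7*A^10 - 21*A^6 - 35*A^2 - 35*A^-2 - 21*A^-6 - 7*A^-10 - A^-14; d^8 = A^16 + 8*A^12 + 28*A^8 + 56*A^4 + 70 + 56*A^-4 + 28*A^-8 + 8*A^-12 + A^-16.
  A^9 * (d^8) = A^25 + 8*A^21 + 28*A^17 + 56*A^13 + 70*A^9 + 56*A^5 + 28*A + 8*A^-3 + A^-7
  A^7 * (9*d^7) = -9*A^21 - 63*A^17 - 189*A^13 - 315*A^9 - 315*A^5 - 189*A - 63*A^-3 - 9*A^-7
  A^5 * (36*d^6) = 36*A^17 + 216*A^13 + 540*A^9 + 720*A^5 + 540*A + 216*A^-3 + 36*A^-7
  A^3 * (84*d^5) = -84*A^13 - 420*A^9 - 840*A^5 - 840*A - 420*A^-3 - 84*A^-7
  A^1 * (126*d^4) = 126*A^9 + 504*A^5 + 756*A + 504*A^-3 + 126*A^-7
  A^-1 * (126*d^3) = -126*A^5 - 378*A - 378*A^-3 - 126*A^-7
  A^-3 * (84*d^2) = 84*A + 168*A^-3 + 84*A^-7
  A^-5 * (36*d) = -36*A^-3 - 36*A^-7
  A^-7 * (9) = 9*A^-7
  A^-9 * (d) = -A^-7 - A^-11
Summing the groups: <K> = A^25 - A^21 + A^17 - A^13 + A^9 - A^5 + A - A^-3 - A^-11
Normalise by the writhe: (-A^3)^(-w) = (-A^3)^(9) = -A^27, so f(A) = -A^27 * <K> = -A^52 + A^48 - A^44 + A^40 - A^36 + A^32 - A^28 + A^24 + A^16.
Substitute A = t^(-1/4), i.e. A^e → t^(-e/4): V(t) = t^-4 + t^-6 - t^-7 + t^-8 - t^-9 + t^-10 - t^-11 + t^-12 - t^-13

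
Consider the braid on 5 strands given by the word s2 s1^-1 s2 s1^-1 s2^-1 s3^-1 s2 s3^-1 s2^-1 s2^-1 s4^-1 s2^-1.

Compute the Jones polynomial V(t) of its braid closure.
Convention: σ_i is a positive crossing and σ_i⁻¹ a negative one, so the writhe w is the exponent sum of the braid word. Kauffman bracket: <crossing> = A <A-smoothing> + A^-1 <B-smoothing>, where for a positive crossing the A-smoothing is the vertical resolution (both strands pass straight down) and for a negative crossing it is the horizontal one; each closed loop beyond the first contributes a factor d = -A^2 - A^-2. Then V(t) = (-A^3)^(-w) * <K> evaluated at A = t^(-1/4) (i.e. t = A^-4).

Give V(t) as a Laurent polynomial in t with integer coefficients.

t^-1 - 2*t^-2 + 3*t^-3 - 2*t^-4 + 3*t^-5 - 2*t^-6 + t^-7 - t^-8

Derivation:
The presented braid s2 s1^-1 s2 s1^-1 s2^-1 s3^-1 s2 s3^-1 s2^-1 s2^-1 s4^-1 s2^-1 on 5 strands reduces by inverse Markov moves (closure unchanged at each step):
  Deconjugate: the word is γ·β·γ⁻¹ with γ = s2 (prefix) and γ⁻¹ = s2^-1 (suffix); strip both.
  Destabilize: the word has the form β·s4^-1 where s4^-1 occurs only as the final letter (β ∈ B_4); drop it and the last strand → 4 strands.
Reduced to β = s1^-1 s2 s1^-1 s2^-1 s3^-1 s2 s3^-1 s2^-1 s2^-1 on 4 strands, 9 crossings.
Compute on β:
Braid: s1^-1 s2 s1^-1 s2^-1 s3^-1 s2 s3^-1 s2^-1 s2^-1 on 4 strands, 9 crossings.
Writhe w = (#positive) - (#negative) = 2 - 7 = -5.
Computing the Kauffman bracket via state sum. There are 2^9 = 512 states.
Each crossing splits two ways (0=vertical, 1=horizontal). The state's weight is A^(#A-smoothings - #B-smoothings) * d^(loops - 1).
Tabulate the states by total A-exponent and number of loops L (A-exp: L × count):
  A^9: L=5 ×1
  A^7: L=4 ×9
  A^5: L=3 ×30, L=5 ×6
  A^3: L=2 ×45, L=4 ×37, L=6 ×2
  A^1: L=1 ×27, L=3 ×78, L=5 ×21
  A^-1: L=2 ×67, L=4 ×53, L=6 ×6
  A^-3: L=1 ×12, L=3 ×53, L=5 ×18, L=7 ×1
  A^-5: L=2 ×14, L=4 ×19, L=6 ×3
  A^-7: L=3 ×6, L=5 ×3
  A^-9: L=4 ×1
Each group contributes A^e * Σ count * d^(L-1):
Powers of d = -A^2 - A^-2: d^2 = A^4 + 2 + A^-4; d^3 = -A^6 - 3*A^2 - 3*A^-2 - A^-6; d^4 = A^8 + 4*A^4 + 6 + 4*A^-4 + A^-8; d^5 = -A^10 - 5*A^6 - 10*A^2 - 10*A^-2 - 5*A^-6 - A^-10; d^6 = A^12 + 6*A^8 + 15*A^4 + 20 + 15*A^-4 + 6*A^-8 + A^-12.
  A^9 * (d^4) = A^17 + 4*A^13 + 6*A^9 + 4*A^5 + A
  A^7 * (9*d^3) = -9*A^13 - 27*A^9 - 27*A^5 - 9*A
  A^5 * (30*d^2 + 6*d^4) = 6*A^13 + 54*A^9 + 96*A^5 + 54*A + 6*A^-3
  A^3 * (45*d + 37*d^3 + 2*d^5) = -2*A^13 - 47*A^9 - 176*A^5 - 176*A - 47*A^-3 - 2*A^-7
  A^1 * (27 + 78*d^2 + 21*d^4) = 21*A^9 + 162*A^5 + 309*A + 162*A^-3 + 21*A^-7
  A^-1 * (67*d + 53*d^3 + 6*d^5) = -6*A^9 - 83*A^5 - 286*A - 286*A^-3 - 83*A^-7 - 6*A^-11
  A^-3 * (12 + 53*d^2 + 18*d^4 + d^6) = A^9 + 24*A^5 + 140*A + 246*A^-3 + 140*A^-7 + 24*A^-11 + A^-15
  A^-5 * (14*d + 19*d^3 + 3*d^5) = -3*A^5 - 34*A - 101*A^-3 - 101*A^-7 - 34*A^-11 - 3*A^-15
  A^-7 * (6*d^2 + 3*d^4) = 3*A + 18*A^-3 + 30*A^-7 + 18*A^-11 + 3*A^-15
  A^-9 * (d^3) = -A^-3 - 3*A^-7 - 3*A^-11 - A^-15
Summing the groups: <K> = A^17 - A^13 + 2*A^9 - 3*A^5 + 2*A - 3*A^-3 + 2*A^-7 - A^-11
Normalise by the writhe: (-A^3)^(-w) = (-A^3)^(5) = -A^15, so f(A) = -A^15 * <K> = -A^32 + A^28 - 2*A^24 + 3*A^20 - 2*A^16 + 3*A^12 - 2*A^8 + A^4.
Substitute A = t^(-1/4), i.e. A^e → t^(-e/4): V(t) = t^-1 - 2*t^-2 + 3*t^-3 - 2*t^-4 + 3*t^-5 - 2*t^-6 + t^-7 - t^-8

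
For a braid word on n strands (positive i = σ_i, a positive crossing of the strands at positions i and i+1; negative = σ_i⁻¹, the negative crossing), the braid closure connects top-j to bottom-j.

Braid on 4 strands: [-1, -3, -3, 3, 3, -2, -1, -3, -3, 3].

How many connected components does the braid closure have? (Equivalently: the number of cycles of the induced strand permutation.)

2

Derivation:
Track the strand permutation on 4 strands, starting from identity.
  step 1: s1^-1 swaps positions 1,2 -> [2 1 3 4]
  step 2: s3^-1 swaps positions 3,4 -> [2 1 4 3]
  step 3: s3^-1 swaps positions 3,4 -> [2 1 3 4]
  step 4: s3 swaps positions 3,4 -> [2 1 4 3]
  step 5: s3 swaps positions 3,4 -> [2 1 3 4]
  step 6: s2^-1 swaps positions 2,3 -> [2 3 1 4]
  step 7: s1^-1 swaps positions 1,2 -> [3 2 1 4]
  step 8: s3^-1 swaps positions 3,4 -> [3 2 4 1]
  step 9: s3^-1 swaps positions 3,4 -> [3 2 1 4]
  step 10: s3 swaps positions 3,4 -> [3 2 4 1]
Final permutation (position -> original strand): [3 2 4 1]
Closure components = cycle count of this permutation = 2.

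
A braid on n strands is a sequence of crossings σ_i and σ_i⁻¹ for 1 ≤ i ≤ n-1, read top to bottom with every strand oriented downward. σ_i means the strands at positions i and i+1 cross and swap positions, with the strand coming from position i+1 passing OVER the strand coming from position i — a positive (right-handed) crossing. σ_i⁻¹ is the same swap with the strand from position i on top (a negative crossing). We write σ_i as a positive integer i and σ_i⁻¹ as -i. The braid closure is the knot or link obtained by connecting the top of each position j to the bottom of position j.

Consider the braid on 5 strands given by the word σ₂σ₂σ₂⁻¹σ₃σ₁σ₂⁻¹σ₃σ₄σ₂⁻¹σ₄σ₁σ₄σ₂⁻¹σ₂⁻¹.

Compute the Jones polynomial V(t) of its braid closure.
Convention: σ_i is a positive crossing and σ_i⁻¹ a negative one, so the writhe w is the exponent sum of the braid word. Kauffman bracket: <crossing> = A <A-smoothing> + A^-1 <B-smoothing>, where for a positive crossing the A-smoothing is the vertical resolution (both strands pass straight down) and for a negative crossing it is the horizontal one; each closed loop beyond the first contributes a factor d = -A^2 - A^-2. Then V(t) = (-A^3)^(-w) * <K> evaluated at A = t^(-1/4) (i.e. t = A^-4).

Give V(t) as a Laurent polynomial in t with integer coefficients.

-t^8 + 3*t^7 - 5*t^6 + 8*t^5 - 10*t^4 + 10*t^3 - 10*t^2 + 8*t - 4 + 3*t^-1 - t^-2

Derivation:
The presented braid s2 s2 s2^-1 s3 s1 s2^-1 s3 s4 s2^-1 s4 s1 s4 s2^-1 s2^-1 on 5 strands reduces by inverse Markov moves (closure unchanged at each step):
  Deconjugate: the word is γ·β·γ⁻¹ with γ = s2 s2 (prefix) and γ⁻¹ = s2^-1 s2^-1 (suffix); strip both.
Reduced to β = s2^-1 s3 s1 s2^-1 s3 s4 s2^-1 s4 s1 s4 on 5 strands, 10 crossings.
Compute on β:
Braid: s2^-1 s3 s1 s2^-1 s3 s4 s2^-1 s4 s1 s4 on 5 strands, 10 crossings.
Writhe w = (#positive) - (#negative) = 7 - 3 = 4.
Computing the Kauffman bracket via state sum. There are 2^10 = 1024 states.
Smooth each crossing (0=||, 1=⌣⌢); contribution A^(Σ sign_k(1-2s_k)) * d^(L-1).
Tabulate the states by total A-exponent and number of loops L (A-exp: L × count):
  A^10: L=6 ×1
  A^8: L=5 ×10
  A^6: L=4 ×42, L=6 ×3
  A^4: L=3 ×95, L=5 ×24, L=7 ×1
  A^2: L=2 ×117, L=4 ×86, L=6 ×7
  A^0: L=1 ×63, L=3 ×157, L=5 ×32
  A^-2: L=2 ×120, L=4 ×87, L=6 ×3
  A^-4: L=3 ×99, L=5 ×21
  A^-6: L=4 ×43, L=6 ×2
  A^-8: L=5 ×10
  A^-10: L=6 ×1
Each group contributes A^e * Σ count * d^(L-1):
Powers of d = -A^2 - A^-2: d^2 = A^4 + 2 + A^-4; d^3 = -A^6 - 3*A^2 - 3*A^-2 - A^-6; d^4 = A^8 + 4*A^4 + 6 + 4*A^-4 + A^-8; d^5 = -A^10 - 5*A^6 - 10*A^2 - 10*A^-2 - 5*A^-6 - A^-10; d^6 = A^12 + 6*A^8 + 15*A^4 + 20 + 15*A^-4 + 6*A^-8 + A^-12.
  A^10 * (d^5) = -A^20 - 5*A^16 - 10*A^12 - 10*A^8 - 5*A^4 - 1
  A^8 * (10*d^4) = 10*A^16 + 40*A^12 + 60*A^8 + 40*A^4 + 10
  A^6 * (42*d^3 + 3*d^5) = -3*A^16 - 57*A^12 - 156*A^8 - 156*A^4 - 57 - 3*A^-4
  A^4 * (95*d^2 + 24*d^4 + d^6) = A^16 + 30*A^12 + 206*A^8 + 354*A^4 + 206 + 30*A^-4 + A^-8
  A^2 * (117*d + 86*d^3 + 7*d^5) = -7*A^12 - 121*A^8 - 445*A^4 - 445 - 121*A^-4 - 7*A^-8
  A^0 * (63 + 157*d^2 + 32*d^4) = 32*A^8 + 285*A^4 + 569 + 285*A^-4 + 32*A^-8
  A^-2 * (120*d + 87*d^3 + 3*d^5) = -3*A^8 - 102*A^4 - 411 - 411*A^-4 - 102*A^-8 - 3*A^-12
  A^-4 * (99*d^2 + 21*d^4) = 21*A^4 + 183 + 324*A^-4 + 183*A^-8 + 21*A^-12
  A^-6 * (43*d^3 + 2*d^5) = -2*A^4 - 53 - 149*A^-4 - 149*A^-8 - 53*A^-12 - 2*A^-16
  A^-8 * (10*d^4) = 10 + 40*A^-4 + 60*A^-8 + 40*A^-12 + 10*A^-16
  A^-10 * (d^5) = -1 - 5*A^-4 - 10*A^-8 - 10*A^-12 - 5*A^-16 - A^-20
Summing the groups: <K> = -A^20 + 3*A^16 - 4*A^12 + 8*A^8 - 10*A^4 + 10 - 10*A^-4 + 8*A^-8 - 5*A^-12 + 3*A^-16 - A^-20
Normalise by the writhe: (-A^3)^(-w) = (-A^3)^(-4) = A^-12, so f(A) = A^-12 * <K> = -A^8 + 3*A^4 - 4 + 8*A^-4 - 10*A^-8 + 10*A^-12 - 10*A^-16 + 8*A^-20 - 5*A^-24 + 3*A^-28 - A^-32.
Substitute A = t^(-1/4), i.e. A^e → t^(-e/4): V(t) = -t^8 + 3*t^7 - 5*t^6 + 8*t^5 - 10*t^4 + 10*t^3 - 10*t^2 + 8*t - 4 + 3*t^-1 - t^-2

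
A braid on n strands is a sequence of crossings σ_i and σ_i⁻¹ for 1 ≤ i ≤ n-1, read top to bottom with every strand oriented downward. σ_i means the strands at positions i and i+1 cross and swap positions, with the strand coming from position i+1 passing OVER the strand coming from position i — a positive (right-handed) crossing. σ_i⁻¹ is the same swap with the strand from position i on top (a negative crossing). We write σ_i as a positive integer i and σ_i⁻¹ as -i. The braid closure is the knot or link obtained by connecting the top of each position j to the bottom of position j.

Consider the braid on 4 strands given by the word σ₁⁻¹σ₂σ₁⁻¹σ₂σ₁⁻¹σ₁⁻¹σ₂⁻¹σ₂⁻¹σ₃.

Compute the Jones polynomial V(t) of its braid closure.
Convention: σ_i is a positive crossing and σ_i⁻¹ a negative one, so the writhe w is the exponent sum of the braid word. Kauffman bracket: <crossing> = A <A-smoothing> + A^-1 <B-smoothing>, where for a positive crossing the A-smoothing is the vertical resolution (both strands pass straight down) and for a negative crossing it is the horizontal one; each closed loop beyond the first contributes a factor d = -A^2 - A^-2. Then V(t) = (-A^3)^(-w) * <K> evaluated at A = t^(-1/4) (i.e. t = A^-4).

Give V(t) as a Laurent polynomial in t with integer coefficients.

2*t^-1 - 2*t^-2 + 3*t^-3 - 3*t^-4 + 2*t^-5 - 2*t^-6 + t^-7

Derivation:
The presented braid s1^-1 s2 s1^-1 s2 s1^-1 s1^-1 s2^-1 s2^-1 s3 on 4 strands reduces by inverse Markov moves (closure unchanged at each step):
  Destabilize: the word has the form β·s3 where s3 occurs only as the final letter (β ∈ B_3); drop it and the last strand → 3 strands.
Reduced to β = s1^-1 s2 s1^-1 s2 s1^-1 s1^-1 s2^-1 s2^-1 on 3 strands, 8 crossings.
Compute on β:
Braid: s1^-1 s2 s1^-1 s2 s1^-1 s1^-1 s2^-1 s2^-1 on 3 strands, 8 crossings.
Writhe w = (#positive) - (#negative) = 2 - 6 = -4.
Computing the Kauffman bracket via state sum. There are 2^8 = 256 states.
For each crossing: s=0 is the vertical smoothing, s=1 horizontal. Crossing k contributes A^(sign_k * (1 - 2*s_k)); loop factor d = -A^2 - A^-2.
Tabulate the states by total A-exponent and number of loops L (A-exp: L × count):
  A^8: L=5 ×1
  A^6: L=4 ×8
  A^4: L=3 ×26, L=5 ×2
  A^2: L=2 ×41, L=4 ×15
  A^0: L=1 ×26, L=3 ×43, L=5 ×1
  A^-2: L=2 ×47, L=4 ×9
  A^-4: L=1 ×11, L=3 ×16, L=5 ×1
  A^-6: L=2 ×6, L=4 ×2
  A^-8: L=3 ×1
Each group contributes A^e * Σ count * d^(L-1):
Powers of d = -A^2 - A^-2: d^2 = A^4 + 2 + A^-4; d^3 = -A^6 - 3*A^2 - 3*A^-2 - A^-6; d^4 = A^8 + 4*A^4 + 6 + 4*A^-4 + A^-8.
  A^8 * (d^4) = A^16 + 4*A^12 + 6*A^8 + 4*A^4 + 1
  A^6 * (8*d^3) = -8*A^12 - 24*A^8 - 24*A^4 - 8
  A^4 * (26*d^2 + 2*d^4) = 2*A^12 + 34*A^8 + 64*A^4 + 34 + 2*A^-4
  A^2 * (41*d + 15*d^3) = -15*A^8 - 86*A^4 - 86 - 15*A^-4
  A^0 * (26 + 43*d^2 + d^4) = A^8 + 47*A^4 + 118 + 47*A^-4 + A^-8
  A^-2 * (47*d + 9*d^3) = -9*A^4 - 74 - 74*A^-4 - 9*A^-8
  A^-4 * (11 + 16*d^2 + d^4) = A^4 + 20 + 49*A^-4 + 20*A^-8 + A^-12
  A^-6 * (6*d + 2*d^3) = -2 - 12*A^-4 - 12*A^-8 - 2*A^-12
  A^-8 * (d^2) = A^-4 + 2*A^-8 + A^-12
Summing the groups: <K> = A^16 - 2*A^12 + 2*A^8 - 3*A^4 + 3 - 2*A^-4 + 2*A^-8
Normalise by the writhe: (-A^3)^(-w) = (-A^3)^(4) = A^12, so f(A) = A^12 * <K> = A^28 - 2*A^24 + 2*A^20 - 3*A^16 + 3*A^12 - 2*A^8 + 2*A^4.
Substitute A = t^(-1/4), i.e. A^e → t^(-e/4): V(t) = 2*t^-1 - 2*t^-2 + 3*t^-3 - 3*t^-4 + 2*t^-5 - 2*t^-6 + t^-7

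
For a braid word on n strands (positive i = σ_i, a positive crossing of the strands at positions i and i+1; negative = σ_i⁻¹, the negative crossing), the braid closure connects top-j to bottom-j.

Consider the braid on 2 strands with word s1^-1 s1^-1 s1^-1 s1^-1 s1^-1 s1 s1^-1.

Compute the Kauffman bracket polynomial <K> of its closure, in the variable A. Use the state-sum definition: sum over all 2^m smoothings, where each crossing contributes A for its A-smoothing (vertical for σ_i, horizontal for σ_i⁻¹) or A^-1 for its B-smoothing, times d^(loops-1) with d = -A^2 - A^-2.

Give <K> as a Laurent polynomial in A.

First cancel adjacent σ_i σ_i⁻¹ pairs (Reidemeister II — same braid, same closure): s1^-1 s1^-1 s1^-1 s1^-1 s1^-1 s1 s1^-1 → s1^-1 s1^-1 s1^-1 s1^-1 s1^-1.
Braid: s1^-1 s1^-1 s1^-1 s1^-1 s1^-1 on 2 strands, 5 crossings.
Writhe w = (#positive) - (#negative) = 0 - 5 = -5.
Enumerate smoothing states for the bracket polynomial. There are 2^5 = 32 states.
Each crossing splits two ways (0=vertical, 1=horizontal). The state's weight is A^(#A-smoothings - #B-smoothings) * d^(loops - 1).
  state 00000: A-exp=-5, loops=2, term = A^-5 * d^1
  state 00001: A-exp=-3, loops=1, term = A^-3 * d^0
  state 00010: A-exp=-3, loops=1, term = A^-3 * d^0
  state 00011: A-exp=-1, loops=2, term = A^-1 * d^1
  state 00100: A-exp=-3, loops=1, term = A^-3 * d^0
  state 00101: A-exp=-1, loops=2, term = A^-1 * d^1
  state 00110: A-exp=-1, loops=2, term = A^-1 * d^1
  state 00111: A-exp=+1, loops=3, term = A^1 * d^2
  state 01000: A-exp=-3, loops=1, term = A^-3 * d^0
  state 01001: A-exp=-1, loops=2, term = A^-1 * d^1
  state 01010: A-exp=-1, loops=2, term = A^-1 * d^1
  state 01011: A-exp=+1, loops=3, term = A^1 * d^2
  state 01100: A-exp=-1, loops=2, term = A^-1 * d^1
  state 01101: A-exp=+1, loops=3, term = A^1 * d^2
  state 01110: A-exp=+1, loops=3, term = A^1 * d^2
  state 01111: A-exp=+3, loops=4, term = A^3 * d^3
  state 10000: A-exp=-3, loops=1, term = A^-3 * d^0
  state 10001: A-exp=-1, loops=2, term = A^-1 * d^1
  state 10010: A-exp=-1, loops=2, term = A^-1 * d^1
  state 10011: A-exp=+1, loops=3, term = A^1 * d^2
  state 10100: A-exp=-1, loops=2, term = A^-1 * d^1
  state 10101: A-exp=+1, loops=3, term = A^1 * d^2
  state 10110: A-exp=+1, loops=3, term = A^1 * d^2
  state 10111: A-exp=+3, loops=4, term = A^3 * d^3
  state 11000: A-exp=-1, loops=2, term = A^-1 * d^1
  state 11001: A-exp=+1, loops=3, term = A^1 * d^2
  state 11010: A-exp=+1, loops=3, term = A^1 * d^2
  state 11011: A-exp=+3, loops=4, term = A^3 * d^3
  state 11100: A-exp=+1, loops=3, term = A^1 * d^2
  state 11101: A-exp=+3, loops=4, term = A^3 * d^3
  state 11110: A-exp=+3, loops=4, term = A^3 * d^3
  state 11111: A-exp=+5, loops=5, term = A^5 * d^4
Collect the terms by A-exponent (count of states per loop number):
Powers of d = -A^2 - A^-2: d^2 = A^4 + 2 + A^-4; d^3 = -A^6 - 3*A^2 - 3*A^-2 - A^-6; d^4 = A^8 + 4*A^4 + 6 + 4*A^-4 + A^-8.
  A^5 * (d^4) = A^13 + 4*A^9 + 6*A^5 + 4*A + A^-3
  A^3 * (5*d^3) = -5*A^9 - 15*A^5 - 15*A - 5*A^-3
  A^1 * (10*d^2) = 10*A^5 + 20*A + 10*A^-3
  A^-1 * (10*d) = -10*A - 10*A^-3
  A^-3 * (5) = 5*A^-3
  A^-5 * (d) = -A^-3 - A^-7
Summing the groups: <K> = A^13 - A^9 + A^5 - A - A^-7

Answer: A^13 - A^9 + A^5 - A - A^-7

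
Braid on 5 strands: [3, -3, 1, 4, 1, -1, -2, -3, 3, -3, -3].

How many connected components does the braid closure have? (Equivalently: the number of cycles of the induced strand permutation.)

Track the strand permutation on 5 strands, starting from identity.
  step 1: s3 swaps positions 3,4 -> [1 2 4 3 5]
  step 2: s3^-1 swaps positions 3,4 -> [1 2 3 4 5]
  step 3: s1 swaps positions 1,2 -> [2 1 3 4 5]
  step 4: s4 swaps positions 4,5 -> [2 1 3 5 4]
  step 5: s1 swaps positions 1,2 -> [1 2 3 5 4]
  step 6: s1^-1 swaps positions 1,2 -> [2 1 3 5 4]
  step 7: s2^-1 swaps positions 2,3 -> [2 3 1 5 4]
  step 8: s3^-1 swaps positions 3,4 -> [2 3 5 1 4]
  step 9: s3 swaps positions 3,4 -> [2 3 1 5 4]
  step 10: s3^-1 swaps positions 3,4 -> [2 3 5 1 4]
  step 11: s3^-1 swaps positions 3,4 -> [2 3 1 5 4]
Final permutation (position -> original strand): [2 3 1 5 4]
Closure components = cycle count of this permutation = 2.

Answer: 2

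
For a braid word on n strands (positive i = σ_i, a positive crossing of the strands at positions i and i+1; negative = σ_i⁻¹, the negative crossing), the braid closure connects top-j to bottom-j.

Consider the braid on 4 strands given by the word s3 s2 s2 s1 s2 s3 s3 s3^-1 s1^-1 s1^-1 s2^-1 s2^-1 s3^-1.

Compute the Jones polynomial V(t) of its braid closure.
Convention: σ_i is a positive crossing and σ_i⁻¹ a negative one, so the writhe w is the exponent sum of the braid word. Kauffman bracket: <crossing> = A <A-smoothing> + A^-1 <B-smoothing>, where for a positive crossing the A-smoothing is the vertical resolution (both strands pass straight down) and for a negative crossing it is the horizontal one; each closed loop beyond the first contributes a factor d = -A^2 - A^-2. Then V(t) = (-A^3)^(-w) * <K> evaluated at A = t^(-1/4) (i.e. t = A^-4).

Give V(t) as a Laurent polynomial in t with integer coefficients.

1

Derivation:
The presented braid s3 s2 s2 s1 s2 s3 s3 s3^-1 s1^-1 s1^-1 s2^-1 s2^-1 s3^-1 on 4 strands reduces by inverse Markov moves (closure unchanged at each step):
  Deconjugate: the word is γ·β·γ⁻¹ with γ = s3 s2 (prefix) and γ⁻¹ = s2^-1 s3^-1 (suffix); strip both.
  Deconjugate: the word is γ·β·γ⁻¹ with γ = s2 s1 (prefix) and γ⁻¹ = s1^-1 s2^-1 (suffix); strip both.
Reduced to β = s2 s3 s3 s3^-1 s1^-1 on 4 strands, 5 crossings.
Compute on β:
First cancel adjacent σ_i σ_i⁻¹ pairs (Reidemeister II — same braid, same closure): s2 s3 s3 s3^-1 s1^-1 → s2 s3 s1^-1.
Braid: s2 s3 s1^-1 on 4 strands, 3 crossings.
Writhe w = (#positive) - (#negative) = 2 - 1 = 1.
Enumerate smoothing states for the bracket polynomial. There are 2^3 = 8 states.
For each crossing: s=0 is the vertical smoothing, s=1 horizontal. Crossing k contributes A^(sign_k * (1 - 2*s_k)); loop factor d = -A^2 - A^-2.
  state 000: A-exp=+1, loops=4, term = A^1 * d^3
  state 001: A-exp=+3, loops=3, term = A^3 * d^2
  state 010: A-exp=-1, loops=3, term = A^-1 * d^2
  state 011: A-exp=+1, loops=2, term = A^1 * d^1
  state 100: A-exp=-1, loops=3, term = A^-1 * d^2
  state 101: A-exp=+1, loops=2, term = A^1 * d^1
  state 110: A-exp=-3, loops=2, term = A^-3 * d^1
  state 111: A-exp=-1, loops=1, term = A^-1 * d^0
Collect the terms by A-exponent (count of states per loop number):
Powers of d = -A^2 - A^-2: d^2 = A^4 + 2 + A^-4; d^3 = -A^6 - 3*A^2 - 3*A^-2 - A^-6.
  A^3 * (d^2) = A^7 + 2*A^3 + A^-1
  A^1 * (2*d + d^3) = -A^7 - 5*A^3 - 5*A^-1 - A^-5
  A^-1 * (1 + 2*d^2) = 2*A^3 + 5*A^-1 + 2*A^-5
  A^-3 * (d) = -A^-1 - A^-5
Summing the groups: <K> = -A^3
Normalise by the writhe: (-A^3)^(-w) = (-A^3)^(-1) = -A^-3, so f(A) = -A^-3 * <K> = 1.
Substitute A = t^(-1/4), i.e. A^e → t^(-e/4): V(t) = 1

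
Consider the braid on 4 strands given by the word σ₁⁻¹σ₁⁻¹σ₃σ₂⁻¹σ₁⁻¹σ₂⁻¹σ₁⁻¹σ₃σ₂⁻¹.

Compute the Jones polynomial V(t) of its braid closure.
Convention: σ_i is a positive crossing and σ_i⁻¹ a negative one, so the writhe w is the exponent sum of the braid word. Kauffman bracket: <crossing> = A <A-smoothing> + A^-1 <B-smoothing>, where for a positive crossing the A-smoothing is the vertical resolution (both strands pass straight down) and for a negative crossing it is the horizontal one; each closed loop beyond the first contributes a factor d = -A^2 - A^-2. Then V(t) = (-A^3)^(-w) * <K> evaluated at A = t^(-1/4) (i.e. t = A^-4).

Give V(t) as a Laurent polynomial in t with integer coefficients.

Braid: s1^-1 s1^-1 s3 s2^-1 s1^-1 s2^-1 s1^-1 s3 s2^-1 on 4 strands, 9 crossings.
Writhe w = (#positive) - (#negative) = 2 - 7 = -5.
Enumerate smoothing states for the bracket polynomial. There are 2^9 = 512 states.
Each crossing splits two ways (0=vertical, 1=horizontal). The state's weight is A^(#A-smoothings - #B-smoothings) * d^(loops - 1).
Tabulate the states by total A-exponent and number of loops L (A-exp: L × count):
  A^9: L=3 ×1
  A^7: L=2 ×4, L=4 ×5
  A^5: L=1 ×4, L=3 ×26, L=5 ×6
  A^3: L=2 ×43, L=4 ×40, L=6 ×1
  A^1: L=1 ×23, L=3 ×92, L=5 ×11
  A^-1: L=2 ×91, L=4 ×34, L=6 ×1
  A^-3: L=1 ×32, L=3 ×48, L=5 ×4
  A^-5: L=2 ×28, L=4 ×8
  A^-7: L=3 ×9
  A^-9: L=4 ×1
Each group contributes A^e * Σ count * d^(L-1):
Powers of d = -A^2 - A^-2: d^2 = A^4 + 2 + A^-4; d^3 = -A^6 - 3*A^2 - 3*A^-2 - A^-6; d^4 = A^8 + 4*A^4 + 6 + 4*A^-4 + A^-8; d^5 = -A^10 - 5*A^6 - 10*A^2 - 10*A^-2 - 5*A^-6 - A^-10.
  A^9 * (d^2) = A^13 + 2*A^9 + A^5
  A^7 * (4*d + 5*d^3) = -5*A^13 - 19*A^9 - 19*A^5 - 5*A
  A^5 * (4 + 26*d^2 + 6*d^4) = 6*A^13 + 50*A^9 + 92*A^5 + 50*A + 6*A^-3
  A^3 * (43*d + 40*d^3 + d^5) = -A^13 - 45*A^9 - 173*A^5 - 173*A - 45*A^-3 - A^-7
  A^1 * (23 + 92*d^2 + 11*d^4) = 11*A^9 + 136*A^5 + 273*A + 136*A^-3 + 11*A^-7
  A^-1 * (91*d + 34*d^3 + d^5) = -A^9 - 39*A^5 - 203*A - 203*A^-3 - 39*A^-7 - A^-11
  A^-3 * (32 + 48*d^2 + 4*d^4) = 4*A^5 + 64*A + 152*A^-3 + 64*A^-7 + 4*A^-11
  A^-5 * (28*d + 8*d^3) = -8*A - 52*A^-3 - 52*A^-7 - 8*A^-11
  A^-7 * (9*d^2) = 9*A^-3 + 18*A^-7 + 9*A^-11
  A^-9 * (d^3) = -A^-3 - 3*A^-7 - 3*A^-11 - A^-15
Summing the groups: <K> = A^13 - 2*A^9 + 2*A^5 - 2*A + 2*A^-3 - 2*A^-7 + A^-11 - A^-15
Normalise by the writhe: (-A^3)^(-w) = (-A^3)^(5) = -A^15, so f(A) = -A^15 * <K> = -A^28 + 2*A^24 - 2*A^20 + 2*A^16 - 2*A^12 + 2*A^8 - A^4 + 1.
Substitute A = t^(-1/4), i.e. A^e → t^(-e/4): V(t) = 1 - t^-1 + 2*t^-2 - 2*t^-3 + 2*t^-4 - 2*t^-5 + 2*t^-6 - t^-7

Answer: 1 - t^-1 + 2*t^-2 - 2*t^-3 + 2*t^-4 - 2*t^-5 + 2*t^-6 - t^-7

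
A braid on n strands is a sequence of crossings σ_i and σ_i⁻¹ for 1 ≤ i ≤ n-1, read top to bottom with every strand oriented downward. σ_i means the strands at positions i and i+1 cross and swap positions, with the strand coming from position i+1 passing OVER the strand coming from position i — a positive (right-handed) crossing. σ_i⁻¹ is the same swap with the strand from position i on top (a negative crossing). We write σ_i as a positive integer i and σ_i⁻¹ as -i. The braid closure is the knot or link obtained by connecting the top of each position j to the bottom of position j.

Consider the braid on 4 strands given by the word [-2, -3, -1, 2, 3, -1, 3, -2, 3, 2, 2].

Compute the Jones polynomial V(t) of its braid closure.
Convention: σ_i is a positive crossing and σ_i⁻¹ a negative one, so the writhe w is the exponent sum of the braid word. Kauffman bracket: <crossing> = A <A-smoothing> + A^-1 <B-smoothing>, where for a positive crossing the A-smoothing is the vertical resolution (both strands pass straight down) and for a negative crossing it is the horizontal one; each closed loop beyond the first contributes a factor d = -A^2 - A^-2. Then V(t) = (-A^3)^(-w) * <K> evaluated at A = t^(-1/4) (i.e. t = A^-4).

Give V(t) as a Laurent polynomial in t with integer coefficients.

The presented braid s2^-1 s3^-1 s1^-1 s2 s3 s1^-1 s3 s2^-1 s3 s2 s2 on 4 strands reduces by inverse Markov moves (closure unchanged at each step):
  Deconjugate: the word is γ·β·γ⁻¹ with γ = s2^-1 (prefix) and γ⁻¹ = s2 (suffix); strip both.
Reduced to β = s3^-1 s1^-1 s2 s3 s1^-1 s3 s2^-1 s3 s2 on 4 strands, 9 crossings.
Compute on β:
Braid: s3^-1 s1^-1 s2 s3 s1^-1 s3 s2^-1 s3 s2 on 4 strands, 9 crossings.
Writhe w = (#positive) - (#negative) = 5 - 4 = 1.
Enumerate smoothing states for the bracket polynomial. There are 2^9 = 512 states.
Each crossing splits two ways (0=vertical, 1=horizontal). The state's weight is A^(#A-smoothings - #B-smoothings) * d^(loops - 1).
Tabulate the states by total A-exponent and number of loops L (A-exp: L × count):
  A^9: L=2 ×1
  A^7: L=1 ×3, L=3 ×6
  A^5: L=2 ×26, L=4 ×10
  A^3: L=1 ×21, L=3 ×58, L=5 ×5
  A^1: L=2 ×86, L=4 ×39, L=6 ×1
  A^-1: L=1 ×35, L=3 ×80, L=5 ×11
  A^-3: L=2 ×53, L=4 ×30, L=6 ×1
  A^-5: L=3 ×32, L=5 ×4
  A^-7: L=4 ×9
  A^-9: L=5 ×1
Each group contributes A^e * Σ count * d^(L-1):
Powers of d = -A^2 - A^-2: d^2 = A^4 + 2 + A^-4; d^3 = -A^6 - 3*A^2 - 3*A^-2 - A^-6; d^4 = A^8 + 4*A^4 + 6 + 4*A^-4 + A^-8; d^5 = -A^10 - 5*A^6 - 10*A^2 - 10*A^-2 - 5*A^-6 - A^-10.
  A^9 * (d) = -A^11 - A^7
  A^7 * (3 + 6*d^2) = 6*A^11 + 15*A^7 + 6*A^3
  A^5 * (26*d + 10*d^3) = -10*A^11 - 56*A^7 - 56*A^3 - 10*A^-1
  A^3 * (21 + 58*d^2 + 5*d^4) = 5*A^11 + 78*A^7 + 167*A^3 + 78*A^-1 + 5*A^-5
  A^1 * (86*d + 39*d^3 + d^5) = -A^11 - 44*A^7 - 213*A^3 - 213*A^-1 - 44*A^-5 - A^-9
  A^-1 * (35 + 80*d^2 + 11*d^4) = 11*A^7 + 124*A^3 + 261*A^-1 + 124*A^-5 + 11*A^-9
  A^-3 * (53*d + 30*d^3 + d^5) = -A^7 - 35*A^3 - 153*A^-1 - 153*A^-5 - 35*A^-9 - A^-13
  A^-5 * (32*d^2 + 4*d^4) = 4*A^3 + 48*A^-1 + 88*A^-5 + 48*A^-9 + 4*A^-13
  A^-7 * (9*d^3) = -9*A^-1 - 27*A^-5 - 27*A^-9 - 9*A^-13
  A^-9 * (d^4) = A^-1 + 4*A^-5 + 6*A^-9 + 4*A^-13 + A^-17
Summing the groups: <K> = -A^11 + 2*A^7 - 3*A^3 + 3*A^-1 - 3*A^-5 + 2*A^-9 - 2*A^-13 + A^-17
Normalise by the writhe: (-A^3)^(-w) = (-A^3)^(-1) = -A^-3, so f(A) = -A^-3 * <K> = A^8 - 2*A^4 + 3 - 3*A^-4 + 3*A^-8 - 2*A^-12 + 2*A^-16 - A^-20.
Substitute A = t^(-1/4), i.e. A^e → t^(-e/4): V(t) = -t^5 + 2*t^4 - 2*t^3 + 3*t^2 - 3*t + 3 - 2*t^-1 + t^-2

Answer: -t^5 + 2*t^4 - 2*t^3 + 3*t^2 - 3*t + 3 - 2*t^-1 + t^-2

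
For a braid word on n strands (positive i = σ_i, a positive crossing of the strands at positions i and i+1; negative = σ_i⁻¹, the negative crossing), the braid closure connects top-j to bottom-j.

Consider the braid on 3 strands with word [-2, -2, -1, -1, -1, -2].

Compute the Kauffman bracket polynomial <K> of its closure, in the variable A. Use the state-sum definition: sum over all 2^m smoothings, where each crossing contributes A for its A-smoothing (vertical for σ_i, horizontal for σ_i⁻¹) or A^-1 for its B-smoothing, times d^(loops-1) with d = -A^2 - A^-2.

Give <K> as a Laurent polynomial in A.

Braid: s2^-1 s2^-1 s1^-1 s1^-1 s1^-1 s2^-1 on 3 strands, 6 crossings.
Writhe w = (#positive) - (#negative) = 0 - 6 = -6.
Enumerate smoothing states for the bracket polynomial. There are 2^6 = 64 states.
For each crossing: s=0 is the vertical smoothing, s=1 horizontal. Crossing k contributes A^(sign_k * (1 - 2*s_k)); loop factor d = -A^2 - A^-2.
Tabulate the states by total A-exponent and number of loops L (A-exp: L × count):
  A^6: L=5 ×1
  A^4: L=4 ×6
  A^2: L=3 ×15
  A^0: L=2 ×18, L=4 ×2
  A^-2: L=1 ×9, L=3 ×6
  A^-4: L=2 ×6
  A^-6: L=3 ×1
Each group contributes A^e * Σ count * d^(L-1):
Powers of d = -A^2 - A^-2: d^2 = A^4 + 2 + A^-4; d^3 = -A^6 - 3*A^2 - 3*A^-2 - A^-6; d^4 = A^8 + 4*A^4 + 6 + 4*A^-4 + A^-8.
  A^6 * (d^4) = A^14 + 4*A^10 + 6*A^6 + 4*A^2 + A^-2
  A^4 * (6*d^3) = -6*A^10 - 18*A^6 - 18*A^2 - 6*A^-2
  A^2 * (15*d^2) = 15*A^6 + 30*A^2 + 15*A^-2
  A^0 * (18*d + 2*d^3) = -2*A^6 - 24*A^2 - 24*A^-2 - 2*A^-6
  A^-2 * (9 + 6*d^2) = 6*A^2 + 21*A^-2 + 6*A^-6
  A^-4 * (6*d) = -6*A^-2 - 6*A^-6
  A^-6 * (d^2) = A^-2 + 2*A^-6 + A^-10
Summing the groups: <K> = A^14 - 2*A^10 + A^6 - 2*A^2 + 2*A^-2 + A^-10

Answer: A^14 - 2*A^10 + A^6 - 2*A^2 + 2*A^-2 + A^-10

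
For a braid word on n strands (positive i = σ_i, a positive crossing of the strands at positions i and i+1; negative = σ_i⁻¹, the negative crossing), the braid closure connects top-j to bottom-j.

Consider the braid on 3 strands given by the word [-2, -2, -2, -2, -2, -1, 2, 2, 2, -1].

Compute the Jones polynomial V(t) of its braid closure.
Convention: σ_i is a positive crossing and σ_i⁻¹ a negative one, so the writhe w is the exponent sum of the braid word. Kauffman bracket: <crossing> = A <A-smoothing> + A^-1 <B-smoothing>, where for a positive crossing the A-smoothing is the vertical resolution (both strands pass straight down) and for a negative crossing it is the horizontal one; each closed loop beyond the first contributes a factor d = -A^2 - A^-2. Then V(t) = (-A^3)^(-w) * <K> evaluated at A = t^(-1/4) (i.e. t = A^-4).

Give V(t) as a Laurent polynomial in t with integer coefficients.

-1 + 2*t^-1 - 2*t^-2 + 4*t^-3 - 3*t^-4 + 3*t^-5 - 2*t^-6 + t^-7 - t^-8

Derivation:
Braid: s2^-1 s2^-1 s2^-1 s2^-1 s2^-1 s1^-1 s2 s2 s2 s1^-1 on 3 strands, 10 crossings.
Writhe w = (#positive) - (#negative) = 3 - 7 = -4.
State-sum expansion of <K>. There are 2^10 = 1024 states.
Smooth each crossing (0=||, 1=⌣⌢); contribution A^(Σ sign_k(1-2s_k)) * d^(L-1).
Tabulate the states by total A-exponent and number of loops L (A-exp: L × count):
  A^10: L=6 ×1
  A^8: L=5 ×10
  A^6: L=4 ×35, L=6 ×10
  A^4: L=3 ×60, L=5 ×50, L=7 ×10
  A^2: L=2 ×55, L=4 ×100, L=6 ×50, L=8 ×5
  A^0: L=1 ×25, L=3 ×101, L=5 ×100, L=7 ×25, L=9 ×1
  A^-2: L=2 ×55, L=4 ×100, L=6 ×50, L=8 ×5
  A^-4: L=1 ×6, L=3 ×54, L=5 ×50, L=7 ×10
  A^-6: L=2 ×9, L=4 ×26, L=6 ×10
  A^-8: L=3 ×5, L=5 ×5
  A^-10: L=4 ×1
Each group contributes A^e * Σ count * d^(L-1):
Powers of d = -A^2 - A^-2: d^2 = A^4 + 2 + A^-4; d^3 = -A^6 - 3*A^2 - 3*A^-2 - A^-6; d^4 = A^8 + 4*A^4 + 6 + 4*A^-4 + A^-8; d^5 = -A^10 - 5*A^6 - 10*A^2 - 10*A^-2 - 5*A^-6 - A^-10; d^6 = A^12 + 6*A^8 + 15*A^4 + 20 + 15*A^-4 + 6*A^-8 + A^-12; d^7 = -A^14 - 7*A^10 - 21*A^6 - 35*A^2 - 35*A^-2 - 21*A^-6 - 7*A^-10 - A^-14; d^8 = A^16 + 8*A^12 + 28*A^8 + 56*A^4 + 70 + 56*A^-4 + 28*A^-8 + 8*A^-12 + A^-16.
  A^10 * (d^5) = -A^20 - 5*A^16 - 10*A^12 - 10*A^8 - 5*A^4 - 1
  A^8 * (10*d^4) = 10*A^16 + 40*A^12 + 60*A^8 + 40*A^4 + 10
  A^6 * (35*d^3 + 10*d^5) = -10*A^16 - 85*A^12 - 205*A^8 - 205*A^4 - 85 - 10*A^-4
  A^4 * (60*d^2 + 50*d^4 + 10*d^6) = 10*A^16 + 110*A^12 + 410*A^8 + 620*A^4 + 410 + 110*A^-4 + 10*A^-8
  A^2 * (55*d + 100*d^3 + 50*d^5 + 5*d^7) = -5*A^16 - 85*A^12 - 455*A^8 - 1030*A^4 - 1030 - 455*A^-4 - 85*A^-8 - 5*A^-12
  A^0 * (25 + 101*d^2 + 100*d^4 + 25*d^6 + d^8) = A^16 + 33*A^12 + 278*A^8 + 932*A^4 + 1397 + 932*A^-4 + 278*A^-8 + 33*A^-12 + A^-16
  A^-2 * (55*d + 100*d^3 + 50*d^5 + 5*d^7) = -5*A^12 - 85*A^8 - 455*A^4 - 1030 - 1030*A^-4 - 455*A^-8 - 85*A^-12 - 5*A^-16
  A^-4 * (6 + 54*d^2 + 50*d^4 + 10*d^6) = 10*A^8 + 110*A^4 + 404 + 614*A^-4 + 404*A^-8 + 110*A^-12 + 10*A^-16
  A^-6 * (9*d + 26*d^3 + 10*d^5) = -10*A^4 - 76 - 187*A^-4 - 187*A^-8 - 76*A^-12 - 10*A^-16
  A^-8 * (5*d^2 + 5*d^4) = 5 + 25*A^-4 + 40*A^-8 + 25*A^-12 + 5*A^-16
  A^-10 * (d^3) = -A^-4 - 3*A^-8 - 3*A^-12 - A^-16
Summing the groups: <K> = -A^20 + A^16 - 2*A^12 + 3*A^8 - 3*A^4 + 4 - 2*A^-4 + 2*A^-8 - A^-12
Normalise by the writhe: (-A^3)^(-w) = (-A^3)^(4) = A^12, so f(A) = A^12 * <K> = -A^32 + A^28 - 2*A^24 + 3*A^20 - 3*A^16 + 4*A^12 - 2*A^8 + 2*A^4 - 1.
Substitute A = t^(-1/4), i.e. A^e → t^(-e/4): V(t) = -1 + 2*t^-1 - 2*t^-2 + 4*t^-3 - 3*t^-4 + 3*t^-5 - 2*t^-6 + t^-7 - t^-8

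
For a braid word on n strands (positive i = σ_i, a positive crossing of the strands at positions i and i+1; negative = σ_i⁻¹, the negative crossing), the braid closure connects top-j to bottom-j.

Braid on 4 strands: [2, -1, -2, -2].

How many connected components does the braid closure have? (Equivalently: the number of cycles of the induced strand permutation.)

2

Derivation:
Track the strand permutation on 4 strands, starting from identity.
  step 1: s2 swaps positions 2,3 -> [1 3 2 4]
  step 2: s1^-1 swaps positions 1,2 -> [3 1 2 4]
  step 3: s2^-1 swaps positions 2,3 -> [3 2 1 4]
  step 4: s2^-1 swaps positions 2,3 -> [3 1 2 4]
Final permutation (position -> original strand): [3 1 2 4]
Closure components = cycle count of this permutation = 2.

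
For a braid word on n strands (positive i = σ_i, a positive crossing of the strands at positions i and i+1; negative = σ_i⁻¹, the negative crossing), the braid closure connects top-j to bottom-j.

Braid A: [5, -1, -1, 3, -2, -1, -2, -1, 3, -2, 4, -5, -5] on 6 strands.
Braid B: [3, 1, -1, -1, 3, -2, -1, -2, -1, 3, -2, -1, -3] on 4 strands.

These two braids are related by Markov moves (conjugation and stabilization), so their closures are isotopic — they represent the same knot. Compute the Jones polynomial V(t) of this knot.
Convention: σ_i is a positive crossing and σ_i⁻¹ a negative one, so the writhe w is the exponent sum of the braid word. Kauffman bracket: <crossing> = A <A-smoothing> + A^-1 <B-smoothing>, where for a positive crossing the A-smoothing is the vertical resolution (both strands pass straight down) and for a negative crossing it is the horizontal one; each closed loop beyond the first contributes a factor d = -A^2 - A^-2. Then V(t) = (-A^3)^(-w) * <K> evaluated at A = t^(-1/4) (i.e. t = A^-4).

1 - t^-1 + 2*t^-2 - 2*t^-3 + 2*t^-4 - 2*t^-5 + 2*t^-6 - t^-7

Derivation:
Markov-equivalent braids have isotopic closures, hence identical knot invariants. Strip the Markov moves from each word to reach a common short braid β, then compute V(t) once on β.
Braid A: s5 s1^-1 s1^-1 s3 s2^-1 s1^-1 s2^-1 s1^-1 s3 s2^-1 s4 s5^-1 s5^-1 on 6 strands reduces by inverse Markov moves (closure unchanged at each step):
  Deconjugate: the word is γ·β·γ⁻¹ with γ = s5 (prefix) and γ⁻¹ = s5^-1 (suffix); strip both.
  Destabilize: the word has the form β·s5^-1 where s5^-1 occurs only as the final letter (β ∈ B_5); drop it and the last strand → 5 strands.
  Destabilize: the word has the form β·s4 where s4 occurs only as the final letter (β ∈ B_4); drop it and the last strand → 4 strands.
Reduced to β = s1^-1 s1^-1 s3 s2^-1 s1^-1 s2^-1 s1^-1 s3 s2^-1 on 4 strands, 9 crossings.
Braid B: s3 s1 s1^-1 s1^-1 s3 s2^-1 s1^-1 s2^-1 s1^-1 s3 s2^-1 s1^-1 s3^-1 on 4 strands reduces by inverse Markov moves (closure unchanged at each step):
  Deconjugate: the word is γ·β·γ⁻¹ with γ = s3 s1 (prefix) and γ⁻¹ = s1^-1 s3^-1 (suffix); strip both.
Reduced to β = s1^-1 s1^-1 s3 s2^-1 s1^-1 s2^-1 s1^-1 s3 s2^-1 on 4 strands, 9 crossings.
Both give the same β = s1^-1 s1^-1 s3 s2^-1 s1^-1 s2^-1 s1^-1 s3 s2^-1 on 4 strands, so one state sum suffices:
Braid: s1^-1 s1^-1 s3 s2^-1 s1^-1 s2^-1 s1^-1 s3 s2^-1 on 4 strands, 9 crossings.
Writhe w = (#positive) - (#negative) = 2 - 7 = -5.
Computing the Kauffman bracket via state sum. There are 2^9 = 512 states.
For each crossing: s=0 is the vertical smoothing, s=1 horizontal. Crossing k contributes A^(sign_k * (1 - 2*s_k)); loop factor d = -A^2 - A^-2.
Tabulate the states by total A-exponent and number of loops L (A-exp: L × count):
  A^9: L=3 ×1
  A^7: L=2 ×4, L=4 ×5
  A^5: L=1 ×4, L=3 ×26, L=5 ×6
  A^3: L=2 ×43, L=4 ×40, L=6 ×1
  A^1: L=1 ×23, L=3 ×92, L=5 ×11
  A^-1: L=2 ×91, L=4 ×34, L=6 ×1
  A^-3: L=1 ×32, L=3 ×48, L=5 ×4
  A^-5: L=2 ×28, L=4 ×8
  A^-7: L=3 ×9
  A^-9: L=4 ×1
Each group contributes A^e * Σ count * d^(L-1):
Powers of d = -A^2 - A^-2: d^2 = A^4 + 2 + A^-4; d^3 = -A^6 - 3*A^2 - 3*A^-2 - A^-6; d^4 = A^8 + 4*A^4 + 6 + 4*A^-4 + A^-8; d^5 = -A^10 - 5*A^6 - 10*A^2 - 10*A^-2 - 5*A^-6 - A^-10.
  A^9 * (d^2) = A^13 + 2*A^9 + A^5
  A^7 * (4*d + 5*d^3) = -5*A^13 - 19*A^9 - 19*A^5 - 5*A
  A^5 * (4 + 26*d^2 + 6*d^4) = 6*A^13 + 50*A^9 + 92*A^5 + 50*A + 6*A^-3
  A^3 * (43*d + 40*d^3 + d^5) = -A^13 - 45*A^9 - 173*A^5 - 173*A - 45*A^-3 - A^-7
  A^1 * (23 + 92*d^2 + 11*d^4) = 11*A^9 + 136*A^5 + 273*A + 136*A^-3 + 11*A^-7
  A^-1 * (91*d + 34*d^3 + d^5) = -A^9 - 39*A^5 - 203*A - 203*A^-3 - 39*A^-7 - A^-11
  A^-3 * (32 + 48*d^2 + 4*d^4) = 4*A^5 + 64*A + 152*A^-3 + 64*A^-7 + 4*A^-11
  A^-5 * (28*d + 8*d^3) = -8*A - 52*A^-3 - 52*A^-7 - 8*A^-11
  A^-7 * (9*d^2) = 9*A^-3 + 18*A^-7 + 9*A^-11
  A^-9 * (d^3) = -A^-3 - 3*A^-7 - 3*A^-11 - A^-15
Summing the groups: <K> = A^13 - 2*A^9 + 2*A^5 - 2*A + 2*A^-3 - 2*A^-7 + A^-11 - A^-15
Normalise by the writhe: (-A^3)^(-w) = (-A^3)^(5) = -A^15, so f(A) = -A^15 * <K> = -A^28 + 2*A^24 - 2*A^20 + 2*A^16 - 2*A^12 + 2*A^8 - A^4 + 1.
Substitute A = t^(-1/4), i.e. A^e → t^(-e/4): V(t) = 1 - t^-1 + 2*t^-2 - 2*t^-3 + 2*t^-4 - 2*t^-5 + 2*t^-6 - t^-7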